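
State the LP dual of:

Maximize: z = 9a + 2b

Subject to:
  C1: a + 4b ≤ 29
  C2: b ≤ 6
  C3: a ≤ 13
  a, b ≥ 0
Minimize: z = 29y1 + 6y2 + 13y3

Subject to:
  C1: -y1 - y3 ≤ -9
  C2: -4y1 - y2 ≤ -2
  y1, y2, y3 ≥ 0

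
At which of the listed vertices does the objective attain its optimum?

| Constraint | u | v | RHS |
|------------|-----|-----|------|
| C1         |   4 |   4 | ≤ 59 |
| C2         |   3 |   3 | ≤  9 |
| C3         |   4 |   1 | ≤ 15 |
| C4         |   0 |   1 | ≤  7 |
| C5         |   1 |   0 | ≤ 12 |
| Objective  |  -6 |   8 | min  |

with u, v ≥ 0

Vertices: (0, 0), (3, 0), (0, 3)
Evaluating z = -6u + 8v at each vertex:
  (0, 0): z = 0
  (3, 0): z = -18
  (0, 3): z = 24

The smallest value is z = -18, attained at (3, 0).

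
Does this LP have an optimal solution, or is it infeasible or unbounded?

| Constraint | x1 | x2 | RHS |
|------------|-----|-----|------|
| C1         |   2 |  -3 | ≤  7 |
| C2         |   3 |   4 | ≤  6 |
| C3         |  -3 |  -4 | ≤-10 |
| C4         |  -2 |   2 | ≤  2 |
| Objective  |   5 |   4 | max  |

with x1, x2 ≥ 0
C2 requires 3x1 + 4x2 ≤ 6, while C3 (-3x1 - 4x2 ≤ -10) is equivalent to 3x1 + 4x2 ≥ 10. Together they would need 10 ≤ 3x1 + 4x2 ≤ 6, which is impossible since 10 > 6. No point satisfies all constraints.

Infeasible — the constraint set is empty.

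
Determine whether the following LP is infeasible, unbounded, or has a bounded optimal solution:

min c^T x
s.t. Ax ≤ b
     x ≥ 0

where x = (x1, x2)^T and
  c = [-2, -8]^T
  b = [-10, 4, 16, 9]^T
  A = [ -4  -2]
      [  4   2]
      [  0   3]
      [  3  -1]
One constraint requires 4x1 + 2x2 ≤ 4, while the constraint -4x1 - 2x2 ≤ -10 is equivalent to 4x1 + 2x2 ≥ 10. Together they would need 10 ≤ 4x1 + 2x2 ≤ 4, which is impossible since 10 > 4. No point satisfies all constraints.

The feasible region is empty; the LP is infeasible.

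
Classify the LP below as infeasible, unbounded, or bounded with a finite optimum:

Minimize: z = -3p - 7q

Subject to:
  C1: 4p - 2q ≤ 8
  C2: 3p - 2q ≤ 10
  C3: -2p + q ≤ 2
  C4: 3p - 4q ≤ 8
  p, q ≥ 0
Feasible point: (0, 0) satisfies every constraint, so the LP is feasible.
Direction d = (1, 2): for each constraint row a, a·d ≤ 0 —
  (4)(1) + (-2)(2) = 0 ≤ 0
  (3)(1) + (-2)(2) = -1 ≤ 0
  (-2)(1) + (1)(2) = 0 ≤ 0
  (3)(1) + (-4)(2) = -5 ≤ 0
and d ≥ 0, so (0, 0) + t·d stays feasible for every t ≥ 0. Along this ray z = -3p - 7q changes by -17 per unit t, so z → −∞.

The LP is unbounded; z can be made arbitrarily small.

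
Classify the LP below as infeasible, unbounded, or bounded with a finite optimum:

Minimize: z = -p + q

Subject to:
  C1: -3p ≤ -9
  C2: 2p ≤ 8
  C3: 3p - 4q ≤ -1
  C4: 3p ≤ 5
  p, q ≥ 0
C4 requires 3p ≤ 5, while C1 (-3p ≤ -9) is equivalent to 3p ≥ 9. Together they would need 9 ≤ 3p ≤ 5, which is impossible since 9 > 5. No point satisfies all constraints.

Infeasible: no point satisfies all constraints simultaneously.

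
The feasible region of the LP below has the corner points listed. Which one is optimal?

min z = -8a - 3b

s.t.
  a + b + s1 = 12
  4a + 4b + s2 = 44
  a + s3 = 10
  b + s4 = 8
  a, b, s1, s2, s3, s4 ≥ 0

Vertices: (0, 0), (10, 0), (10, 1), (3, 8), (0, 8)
(10, 1) with z = -83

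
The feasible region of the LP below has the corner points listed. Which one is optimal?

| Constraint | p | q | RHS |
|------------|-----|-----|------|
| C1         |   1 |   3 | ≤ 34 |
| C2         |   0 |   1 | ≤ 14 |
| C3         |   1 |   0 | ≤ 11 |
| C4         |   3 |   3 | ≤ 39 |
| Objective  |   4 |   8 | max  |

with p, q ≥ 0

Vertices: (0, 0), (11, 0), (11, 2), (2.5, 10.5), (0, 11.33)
Evaluating z = 4p + 8q at each vertex:
  (0, 0): z = 0
  (11, 0): z = 44
  (11, 2): z = 60
  (2.5, 10.5): z = 94
  (0, 11.33): z = 90.67

The largest value is z = 94, attained at (2.5, 10.5).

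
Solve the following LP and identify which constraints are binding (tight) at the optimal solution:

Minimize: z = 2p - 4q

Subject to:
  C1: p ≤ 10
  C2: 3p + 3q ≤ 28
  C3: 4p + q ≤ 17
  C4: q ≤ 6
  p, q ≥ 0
Optimal: p = 0, q = 6
Slack at optimum:
  C1: slack = 10
  C2: slack = 10
  C3: slack = 11
  C4: slack = 0 (binding)
  p ≥ 0: p = 0 (binding)
  q ≥ 0: q = 6
Binding constraints: C4, p ≥ 0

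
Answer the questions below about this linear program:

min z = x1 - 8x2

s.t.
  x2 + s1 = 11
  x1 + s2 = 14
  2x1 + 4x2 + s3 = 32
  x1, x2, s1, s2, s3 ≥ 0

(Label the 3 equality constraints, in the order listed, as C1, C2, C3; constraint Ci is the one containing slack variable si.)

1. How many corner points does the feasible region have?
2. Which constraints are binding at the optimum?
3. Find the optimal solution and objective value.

1. 4
2. C3, x1 ≥ 0
3. x1 = 0, x2 = 8, z = -64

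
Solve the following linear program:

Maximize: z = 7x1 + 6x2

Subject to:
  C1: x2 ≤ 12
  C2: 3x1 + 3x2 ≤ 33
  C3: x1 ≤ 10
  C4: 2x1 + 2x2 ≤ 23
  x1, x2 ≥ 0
Each vertex is the intersection of two constraint boundaries that also satisfies all remaining constraints:
  x1 = 0 and x2 = 0 → (0, 0)
  x1 = 10 and x2 = 0 → (10, 0)
  3x1 + 3x2 = 33 and x1 = 10 → (10, 1)
  3x1 + 3x2 = 33 and x1 = 0 → (0, 11)

Evaluating z = 7x1 + 6x2 at each vertex:
  (0, 0): z = 0
  (10, 0): z = 70
  (10, 1): z = 76
  (0, 11): z = 66

The maximum is at (10, 1) with z = 76.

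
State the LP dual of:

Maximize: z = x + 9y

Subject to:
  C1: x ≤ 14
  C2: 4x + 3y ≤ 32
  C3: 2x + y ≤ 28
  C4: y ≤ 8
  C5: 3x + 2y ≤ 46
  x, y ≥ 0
Minimize: z = 14y1 + 32y2 + 28y3 + 8y4 + 46y5

Subject to:
  C1: -y1 - 4y2 - 2y3 - 3y5 ≤ -1
  C2: -3y2 - y3 - y4 - 2y5 ≤ -9
  y1, y2, y3, y4, y5 ≥ 0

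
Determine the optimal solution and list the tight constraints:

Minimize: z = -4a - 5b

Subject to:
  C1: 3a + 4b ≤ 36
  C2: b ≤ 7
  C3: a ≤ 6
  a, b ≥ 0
Optimal: a = 6, b = 4.5
Slack at optimum:
  C1: slack = 0 (binding)
  C2: slack = 2.5
  C3: slack = 0 (binding)
  a ≥ 0: a = 6
  b ≥ 0: b = 4.5
Binding constraints: C1, C3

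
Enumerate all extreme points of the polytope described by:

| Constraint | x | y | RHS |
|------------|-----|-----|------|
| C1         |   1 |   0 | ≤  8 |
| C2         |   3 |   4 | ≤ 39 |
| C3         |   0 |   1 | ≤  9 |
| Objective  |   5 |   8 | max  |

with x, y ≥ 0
Each vertex is the intersection of two constraint boundaries that also satisfies all remaining constraints:
  x = 0 and y = 0 → (0, 0)
  x = 8 and y = 0 → (8, 0)
  x = 8 and 3x + 4y = 39 → (8, 3.75)
  3x + 4y = 39 and y = 9 → (1, 9)
  y = 9 and x = 0 → (0, 9)

Vertices: (0, 0), (8, 0), (8, 3.75), (1, 9), (0, 9)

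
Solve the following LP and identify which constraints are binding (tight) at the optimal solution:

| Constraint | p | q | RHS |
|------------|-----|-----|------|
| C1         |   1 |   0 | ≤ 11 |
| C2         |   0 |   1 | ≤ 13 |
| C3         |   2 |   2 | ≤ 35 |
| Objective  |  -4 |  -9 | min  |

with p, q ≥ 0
Optimal: p = 4.5, q = 13
Binding: C2, C3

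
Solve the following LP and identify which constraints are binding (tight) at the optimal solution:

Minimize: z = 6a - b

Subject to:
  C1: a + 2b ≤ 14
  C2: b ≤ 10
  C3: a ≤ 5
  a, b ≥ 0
Optimal: a = 0, b = 7
Slack at optimum:
  C1: slack = 0 (binding)
  C2: slack = 3
  C3: slack = 5
  a ≥ 0: a = 0 (binding)
  b ≥ 0: b = 7
Binding constraints: C1, a ≥ 0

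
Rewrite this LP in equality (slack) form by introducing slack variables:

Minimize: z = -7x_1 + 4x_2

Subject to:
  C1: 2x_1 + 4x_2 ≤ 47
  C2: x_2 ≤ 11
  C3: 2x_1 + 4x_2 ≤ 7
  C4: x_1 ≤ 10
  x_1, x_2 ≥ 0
min z = -7x_1 + 4x_2

s.t.
  2x_1 + 4x_2 + s1 = 47
  x_2 + s2 = 11
  2x_1 + 4x_2 + s3 = 7
  x_1 + s4 = 10
  x_1, x_2, s1, s2, s3, s4 ≥ 0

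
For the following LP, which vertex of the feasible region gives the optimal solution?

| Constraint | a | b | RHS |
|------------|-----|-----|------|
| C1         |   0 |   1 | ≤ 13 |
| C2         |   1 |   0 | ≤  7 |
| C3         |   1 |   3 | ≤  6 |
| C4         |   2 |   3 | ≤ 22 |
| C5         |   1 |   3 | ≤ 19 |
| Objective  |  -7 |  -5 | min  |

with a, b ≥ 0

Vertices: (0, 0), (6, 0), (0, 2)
(6, 0) with z = -42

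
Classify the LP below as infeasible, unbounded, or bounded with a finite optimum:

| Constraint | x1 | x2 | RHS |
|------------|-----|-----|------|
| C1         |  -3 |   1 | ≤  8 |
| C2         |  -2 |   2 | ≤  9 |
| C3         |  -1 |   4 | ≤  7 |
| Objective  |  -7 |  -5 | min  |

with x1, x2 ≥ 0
Feasible point: (0, 0) satisfies every constraint, so the LP is feasible.
Direction d = (1, 0): for each constraint row a, a·d ≤ 0 —
  (-3)(1) + (1)(0) = -3 ≤ 0
  (-2)(1) + (2)(0) = -2 ≤ 0
  (-1)(1) + (4)(0) = -1 ≤ 0
and d ≥ 0, so (0, 0) + t·d stays feasible for every t ≥ 0. Along this ray z = -7x1 - 5x2 changes by -7 per unit t, so z → −∞.

Unbounded: there is a feasible ray along which z → −∞.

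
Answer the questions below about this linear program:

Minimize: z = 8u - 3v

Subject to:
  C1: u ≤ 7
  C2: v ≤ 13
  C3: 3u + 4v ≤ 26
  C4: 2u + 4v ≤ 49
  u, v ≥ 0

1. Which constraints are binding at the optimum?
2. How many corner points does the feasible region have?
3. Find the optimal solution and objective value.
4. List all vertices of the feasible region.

1. C3, u ≥ 0
2. 4
3. u = 0, v = 6.5, z = -19.5
4. (0, 0), (7, 0), (7, 1.25), (0, 6.5)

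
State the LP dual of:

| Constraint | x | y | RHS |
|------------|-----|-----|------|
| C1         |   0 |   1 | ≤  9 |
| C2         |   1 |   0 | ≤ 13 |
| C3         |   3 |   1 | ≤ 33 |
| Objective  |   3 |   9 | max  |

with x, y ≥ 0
Minimize: z = 9y1 + 13y2 + 33y3

Subject to:
  C1: -y2 - 3y3 ≤ -3
  C2: -y1 - y3 ≤ -9
  y1, y2, y3 ≥ 0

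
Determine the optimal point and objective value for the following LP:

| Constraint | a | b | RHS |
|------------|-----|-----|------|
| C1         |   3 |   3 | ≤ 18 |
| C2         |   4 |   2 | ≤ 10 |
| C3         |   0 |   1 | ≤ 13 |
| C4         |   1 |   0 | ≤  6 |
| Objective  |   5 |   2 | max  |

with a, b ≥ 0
Each vertex is the intersection of two constraint boundaries that also satisfies all remaining constraints:
  a = 0 and b = 0 → (0, 0)
  4a + 2b = 10 and b = 0 → (2.5, 0)
  4a + 2b = 10 and a = 0 → (0, 5)

Evaluating z = 5a + 2b at each vertex:
  (0, 0): z = 0
  (2.5, 0): z = 12.5
  (0, 5): z = 10

The maximum is at (2.5, 0) with z = 12.5.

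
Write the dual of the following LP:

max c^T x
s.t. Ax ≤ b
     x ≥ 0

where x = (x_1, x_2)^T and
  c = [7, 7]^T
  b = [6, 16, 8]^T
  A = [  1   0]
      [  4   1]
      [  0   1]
Minimize: z = 6y1 + 16y2 + 8y3

Subject to:
  C1: -y1 - 4y2 ≤ -7
  C2: -y2 - y3 ≤ -7
  y1, y2, y3 ≥ 0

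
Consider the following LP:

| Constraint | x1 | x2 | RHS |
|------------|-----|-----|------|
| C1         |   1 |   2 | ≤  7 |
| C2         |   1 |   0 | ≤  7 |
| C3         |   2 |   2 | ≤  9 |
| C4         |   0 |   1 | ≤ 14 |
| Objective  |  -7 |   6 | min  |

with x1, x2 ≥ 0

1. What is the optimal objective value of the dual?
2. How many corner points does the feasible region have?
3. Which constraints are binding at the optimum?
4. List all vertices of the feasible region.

1. -31.5 (by strong duality, equal to the primal optimum)
2. 4
3. C3, x2 ≥ 0
4. (0, 0), (4.5, 0), (2, 2.5), (0, 3.5)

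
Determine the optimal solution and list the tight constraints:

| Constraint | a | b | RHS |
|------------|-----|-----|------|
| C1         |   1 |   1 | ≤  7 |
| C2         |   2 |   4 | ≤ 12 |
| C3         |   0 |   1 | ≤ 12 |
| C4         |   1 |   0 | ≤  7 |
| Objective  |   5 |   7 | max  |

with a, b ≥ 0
Optimal: a = 6, b = 0
Binding: C2, b ≥ 0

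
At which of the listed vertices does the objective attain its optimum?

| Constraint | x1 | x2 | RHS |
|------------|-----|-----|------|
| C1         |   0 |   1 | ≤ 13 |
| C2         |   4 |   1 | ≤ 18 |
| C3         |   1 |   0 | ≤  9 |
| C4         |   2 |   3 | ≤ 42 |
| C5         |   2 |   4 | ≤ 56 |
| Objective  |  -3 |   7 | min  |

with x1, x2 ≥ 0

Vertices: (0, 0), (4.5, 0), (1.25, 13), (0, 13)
(4.5, 0) with z = -13.5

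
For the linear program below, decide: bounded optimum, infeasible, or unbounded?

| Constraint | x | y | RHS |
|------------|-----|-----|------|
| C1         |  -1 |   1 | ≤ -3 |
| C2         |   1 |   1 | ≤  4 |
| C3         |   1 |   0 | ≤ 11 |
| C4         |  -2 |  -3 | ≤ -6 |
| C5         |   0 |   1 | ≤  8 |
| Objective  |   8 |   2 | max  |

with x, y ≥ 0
The point (4, 0) satisfies every constraint, so the LP is feasible; the constraints give x ≤ 11 and y ≤ 8, which with x, y ≥ 0 keep the feasible region inside a bounded box. A feasible, bounded LP attains a finite optimum at a vertex.

Evaluating z = 8x + 2y at each vertex:
  (3, 0): z = 24
  (4, 0): z = 32
  (3.5, 0.5): z = 29

Bounded optimum: z* = 32 at (4, 0).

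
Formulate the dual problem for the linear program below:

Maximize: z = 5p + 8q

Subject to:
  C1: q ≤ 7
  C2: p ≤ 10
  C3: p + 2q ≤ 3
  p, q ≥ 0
Minimize: z = 7y1 + 10y2 + 3y3

Subject to:
  C1: -y2 - y3 ≤ -5
  C2: -y1 - 2y3 ≤ -8
  y1, y2, y3 ≥ 0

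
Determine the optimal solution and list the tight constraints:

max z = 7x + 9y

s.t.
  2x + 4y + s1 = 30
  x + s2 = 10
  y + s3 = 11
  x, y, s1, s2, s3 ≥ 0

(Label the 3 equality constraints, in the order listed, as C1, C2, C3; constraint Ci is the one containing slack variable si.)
Optimal: x = 10, y = 2.5
Slack at optimum:
  C1: slack = 0 (binding)
  C2: slack = 0 (binding)
  C3: slack = 8.5
  x ≥ 0: x = 10
  y ≥ 0: y = 2.5
Binding constraints: C1, C2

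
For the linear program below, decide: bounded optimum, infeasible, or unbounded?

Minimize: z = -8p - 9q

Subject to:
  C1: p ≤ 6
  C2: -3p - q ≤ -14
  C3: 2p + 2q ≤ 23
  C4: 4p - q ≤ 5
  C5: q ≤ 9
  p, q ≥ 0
The point (2.5, 9) satisfies every constraint, so the LP is feasible; the constraints give p ≤ 6 and q ≤ 9, which with p, q ≥ 0 keep the feasible region inside a bounded box. A feasible, bounded LP attains a finite optimum at a vertex.

Evaluating z = -8p - 9q at each vertex:
  (2.714, 5.857): z = -74.43
  (3.3, 8.2): z = -100.2
  (2.5, 9): z = -101
  (1.667, 9): z = -94.33

Feasible with finite optimum z* = -101 at (2.5, 9).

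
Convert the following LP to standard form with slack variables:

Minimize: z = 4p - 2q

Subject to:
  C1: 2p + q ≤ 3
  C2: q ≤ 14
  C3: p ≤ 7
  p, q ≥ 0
min z = 4p - 2q

s.t.
  2p + q + s1 = 3
  q + s2 = 14
  p + s3 = 7
  p, q, s1, s2, s3 ≥ 0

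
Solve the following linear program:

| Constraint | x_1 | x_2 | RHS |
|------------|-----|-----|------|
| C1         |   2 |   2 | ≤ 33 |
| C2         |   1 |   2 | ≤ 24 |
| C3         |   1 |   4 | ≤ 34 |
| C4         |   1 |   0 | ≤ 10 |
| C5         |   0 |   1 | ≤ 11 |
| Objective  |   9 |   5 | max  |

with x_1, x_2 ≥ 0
Each vertex is the intersection of two constraint boundaries that also satisfies all remaining constraints:
  x_1 = 0 and x_2 = 0 → (0, 0)
  x_1 = 10 and x_2 = 0 → (10, 0)
  x_1 + 4x_2 = 34 and x_1 = 10 → (10, 6)
  x_1 + 4x_2 = 34 and x_1 = 0 → (0, 8.5)

Evaluating z = 9x_1 + 5x_2 at each vertex:
  (0, 0): z = 0
  (10, 0): z = 90
  (10, 6): z = 120
  (0, 8.5): z = 42.5

The maximum is at (10, 6) with z = 120.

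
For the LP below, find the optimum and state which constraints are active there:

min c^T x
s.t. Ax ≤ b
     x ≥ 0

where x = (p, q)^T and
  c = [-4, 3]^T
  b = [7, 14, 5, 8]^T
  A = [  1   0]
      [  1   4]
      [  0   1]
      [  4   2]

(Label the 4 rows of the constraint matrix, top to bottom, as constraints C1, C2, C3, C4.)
Optimal: p = 2, q = 0
Slack at optimum:
  C1: slack = 5
  C2: slack = 12
  C3: slack = 5
  C4: slack = 0 (binding)
  p ≥ 0: p = 2
  q ≥ 0: q = 0 (binding)
Binding constraints: C4, q ≥ 0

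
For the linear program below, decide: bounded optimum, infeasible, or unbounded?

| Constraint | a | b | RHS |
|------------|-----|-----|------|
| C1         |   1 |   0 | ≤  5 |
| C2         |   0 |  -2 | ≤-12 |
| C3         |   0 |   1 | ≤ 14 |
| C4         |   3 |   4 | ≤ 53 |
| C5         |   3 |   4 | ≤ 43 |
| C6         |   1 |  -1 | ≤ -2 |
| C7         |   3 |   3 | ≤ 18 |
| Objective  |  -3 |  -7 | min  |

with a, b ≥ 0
The point (0, 6) satisfies every constraint, so the LP is feasible; the constraints give a ≤ 5 and b ≤ 14, which with a, b ≥ 0 keep the feasible region inside a bounded box. A feasible, bounded LP attains a finite optimum at a vertex.

Evaluating z = -3a - 7b at each vertex:
  (0, 6): z = -42

The LP has an optimal solution: (0, 6) with z = -42.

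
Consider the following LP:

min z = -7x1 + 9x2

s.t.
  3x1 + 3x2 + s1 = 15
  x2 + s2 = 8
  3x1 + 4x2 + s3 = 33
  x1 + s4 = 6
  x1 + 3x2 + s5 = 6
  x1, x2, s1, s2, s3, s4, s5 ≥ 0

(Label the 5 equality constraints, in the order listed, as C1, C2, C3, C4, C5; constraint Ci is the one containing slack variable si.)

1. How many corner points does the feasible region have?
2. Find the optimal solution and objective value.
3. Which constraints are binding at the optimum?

1. 4
2. x1 = 5, x2 = 0, z = -35
3. C1, x2 ≥ 0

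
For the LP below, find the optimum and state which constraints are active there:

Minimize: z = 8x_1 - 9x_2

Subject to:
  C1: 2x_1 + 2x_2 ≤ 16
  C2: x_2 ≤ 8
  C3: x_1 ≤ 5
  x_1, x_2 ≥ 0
Optimal: x_1 = 0, x_2 = 8
Binding: C1, C2, x_1 ≥ 0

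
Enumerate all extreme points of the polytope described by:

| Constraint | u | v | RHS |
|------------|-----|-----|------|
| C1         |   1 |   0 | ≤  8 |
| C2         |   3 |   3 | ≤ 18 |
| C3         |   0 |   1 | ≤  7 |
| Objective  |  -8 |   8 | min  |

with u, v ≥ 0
Each vertex is the intersection of two constraint boundaries that also satisfies all remaining constraints:
  u = 0 and v = 0 → (0, 0)
  3u + 3v = 18 and v = 0 → (6, 0)
  3u + 3v = 18 and u = 0 → (0, 6)

Vertices: (0, 0), (6, 0), (0, 6)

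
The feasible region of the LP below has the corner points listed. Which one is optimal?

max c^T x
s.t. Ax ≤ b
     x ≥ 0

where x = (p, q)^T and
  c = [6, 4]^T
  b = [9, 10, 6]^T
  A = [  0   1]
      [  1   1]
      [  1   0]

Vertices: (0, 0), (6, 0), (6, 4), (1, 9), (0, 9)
(6, 4) with z = 52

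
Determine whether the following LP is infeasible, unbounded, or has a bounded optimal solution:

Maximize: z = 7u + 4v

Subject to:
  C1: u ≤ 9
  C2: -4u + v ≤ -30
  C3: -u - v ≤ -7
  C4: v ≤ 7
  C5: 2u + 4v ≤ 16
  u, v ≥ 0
The point (8, 0) satisfies every constraint, so the LP is feasible; the constraints give u ≤ 9 and v ≤ 7, which with u, v ≥ 0 keep the feasible region inside a bounded box. A feasible, bounded LP attains a finite optimum at a vertex.

The LP has an optimal solution: (8, 0) with z = 56.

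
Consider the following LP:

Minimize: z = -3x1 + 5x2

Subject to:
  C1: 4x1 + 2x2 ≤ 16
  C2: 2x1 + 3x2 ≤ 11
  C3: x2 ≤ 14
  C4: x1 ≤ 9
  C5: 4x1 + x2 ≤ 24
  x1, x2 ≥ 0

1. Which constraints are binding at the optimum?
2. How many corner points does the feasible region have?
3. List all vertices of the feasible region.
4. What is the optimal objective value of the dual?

1. C1, x2 ≥ 0
2. 4
3. (0, 0), (4, 0), (3.25, 1.5), (0, 3.667)
4. -12 (by strong duality, equal to the primal optimum)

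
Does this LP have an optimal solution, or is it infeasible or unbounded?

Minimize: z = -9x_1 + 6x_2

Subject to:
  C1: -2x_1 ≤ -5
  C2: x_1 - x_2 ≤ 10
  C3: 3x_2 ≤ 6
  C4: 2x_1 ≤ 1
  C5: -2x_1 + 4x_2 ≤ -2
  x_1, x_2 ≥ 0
C4 requires 2x_1 ≤ 1, while C1 (-2x_1 ≤ -5) is equivalent to 2x_1 ≥ 5. Together they would need 5 ≤ 2x_1 ≤ 1, which is impossible since 5 > 1. No point satisfies all constraints.

Infeasible: no point satisfies all constraints simultaneously.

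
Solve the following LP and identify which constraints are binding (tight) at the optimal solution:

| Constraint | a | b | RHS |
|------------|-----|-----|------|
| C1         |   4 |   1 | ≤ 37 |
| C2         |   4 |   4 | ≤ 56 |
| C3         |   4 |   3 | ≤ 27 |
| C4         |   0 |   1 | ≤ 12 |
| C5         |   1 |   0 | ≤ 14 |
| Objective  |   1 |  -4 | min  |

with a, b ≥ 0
Optimal: a = 0, b = 9
Slack at optimum:
  C1: slack = 28
  C2: slack = 20
  C3: slack = 0 (binding)
  C4: slack = 3
  C5: slack = 14
  a ≥ 0: a = 0 (binding)
  b ≥ 0: b = 9
Binding constraints: C3, a ≥ 0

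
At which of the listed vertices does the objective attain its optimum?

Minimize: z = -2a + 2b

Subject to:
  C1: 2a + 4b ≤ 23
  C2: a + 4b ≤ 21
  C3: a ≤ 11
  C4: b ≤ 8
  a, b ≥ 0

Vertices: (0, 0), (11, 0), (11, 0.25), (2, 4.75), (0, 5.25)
Evaluating z = -2a + 2b at each vertex:
  (0, 0): z = 0
  (11, 0): z = -22
  (11, 0.25): z = -21.5
  (2, 4.75): z = 5.5
  (0, 5.25): z = 10.5

The smallest value is z = -22, attained at (11, 0).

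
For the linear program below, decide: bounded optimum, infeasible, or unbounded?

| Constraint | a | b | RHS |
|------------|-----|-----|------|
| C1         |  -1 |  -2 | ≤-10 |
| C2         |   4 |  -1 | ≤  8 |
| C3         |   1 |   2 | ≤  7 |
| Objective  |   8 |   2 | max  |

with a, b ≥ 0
C3 requires a + 2b ≤ 7, while C1 (-a - 2b ≤ -10) is equivalent to a + 2b ≥ 10. Together they would need 10 ≤ a + 2b ≤ 7, which is impossible since 10 > 7. No point satisfies all constraints.

The feasible region is empty; the LP is infeasible.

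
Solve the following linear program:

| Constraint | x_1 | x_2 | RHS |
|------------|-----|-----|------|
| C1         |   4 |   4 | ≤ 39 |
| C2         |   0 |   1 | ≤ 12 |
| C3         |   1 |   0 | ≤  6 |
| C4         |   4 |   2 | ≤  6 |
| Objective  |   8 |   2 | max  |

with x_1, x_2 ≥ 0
Each vertex is the intersection of two constraint boundaries that also satisfies all remaining constraints:
  x_1 = 0 and x_2 = 0 → (0, 0)
  4x_1 + 2x_2 = 6 and x_2 = 0 → (1.5, 0)
  4x_1 + 2x_2 = 6 and x_1 = 0 → (0, 3)

Evaluating z = 8x_1 + 2x_2 at each vertex:
  (0, 0): z = 0
  (1.5, 0): z = 12
  (0, 3): z = 6

The maximum is at (1.5, 0) with z = 12.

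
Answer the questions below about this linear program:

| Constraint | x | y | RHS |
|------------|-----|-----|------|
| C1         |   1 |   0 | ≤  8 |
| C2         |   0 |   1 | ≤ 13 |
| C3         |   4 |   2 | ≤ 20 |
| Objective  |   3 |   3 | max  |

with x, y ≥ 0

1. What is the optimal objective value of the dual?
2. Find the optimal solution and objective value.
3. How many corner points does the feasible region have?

1. 30 (by strong duality, equal to the primal optimum)
2. x = 0, y = 10, z = 30
3. 3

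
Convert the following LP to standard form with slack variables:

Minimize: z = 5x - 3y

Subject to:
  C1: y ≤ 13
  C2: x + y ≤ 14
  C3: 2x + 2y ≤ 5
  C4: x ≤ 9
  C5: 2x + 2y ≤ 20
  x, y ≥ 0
min z = 5x - 3y

s.t.
  y + s1 = 13
  x + y + s2 = 14
  2x + 2y + s3 = 5
  x + s4 = 9
  2x + 2y + s5 = 20
  x, y, s1, s2, s3, s4, s5 ≥ 0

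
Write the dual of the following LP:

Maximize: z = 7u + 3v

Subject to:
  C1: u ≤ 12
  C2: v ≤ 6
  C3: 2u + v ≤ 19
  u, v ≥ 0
Minimize: z = 12y1 + 6y2 + 19y3

Subject to:
  C1: -y1 - 2y3 ≤ -7
  C2: -y2 - y3 ≤ -3
  y1, y2, y3 ≥ 0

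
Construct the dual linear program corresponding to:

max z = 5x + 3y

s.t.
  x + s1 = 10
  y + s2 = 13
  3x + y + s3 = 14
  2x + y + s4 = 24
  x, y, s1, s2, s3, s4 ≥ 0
Minimize: z = 10y1 + 13y2 + 14y3 + 24y4

Subject to:
  C1: -y1 - 3y3 - 2y4 ≤ -5
  C2: -y2 - y3 - y4 ≤ -3
  y1, y2, y3, y4 ≥ 0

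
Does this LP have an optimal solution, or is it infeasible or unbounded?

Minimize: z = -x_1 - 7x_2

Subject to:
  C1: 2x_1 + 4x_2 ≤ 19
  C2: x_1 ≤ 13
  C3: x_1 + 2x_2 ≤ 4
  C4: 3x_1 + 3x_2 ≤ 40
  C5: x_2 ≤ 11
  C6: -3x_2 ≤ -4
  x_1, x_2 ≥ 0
The point (0, 2) satisfies every constraint, so the LP is feasible; the constraints give x_1 ≤ 13 and x_2 ≤ 11, which with x_1, x_2 ≥ 0 keep the feasible region inside a bounded box. A feasible, bounded LP attains a finite optimum at a vertex.

The LP has an optimal solution: (0, 2) with z = -14.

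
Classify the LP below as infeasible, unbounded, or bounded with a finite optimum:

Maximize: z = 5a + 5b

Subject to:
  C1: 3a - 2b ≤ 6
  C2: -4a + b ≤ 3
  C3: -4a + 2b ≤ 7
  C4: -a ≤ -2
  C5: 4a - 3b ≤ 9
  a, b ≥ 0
Feasible point: (2, 0) satisfies every constraint, so the LP is feasible.
Direction d = (2, 3): for each constraint row a, a·d ≤ 0 —
  (3)(2) + (-2)(3) = 0 ≤ 0
  (-4)(2) + (1)(3) = -5 ≤ 0
  (-4)(2) + (2)(3) = -2 ≤ 0
  (-1)(2) + (0)(3) = -2 ≤ 0
  (4)(2) + (-3)(3) = -1 ≤ 0
and d ≥ 0, so (2, 0) + t·d stays feasible for every t ≥ 0. Along this ray z = 5a + 5b changes by 25 per unit t, so z → +∞.

Unbounded — the objective can increase without bound over the feasible region.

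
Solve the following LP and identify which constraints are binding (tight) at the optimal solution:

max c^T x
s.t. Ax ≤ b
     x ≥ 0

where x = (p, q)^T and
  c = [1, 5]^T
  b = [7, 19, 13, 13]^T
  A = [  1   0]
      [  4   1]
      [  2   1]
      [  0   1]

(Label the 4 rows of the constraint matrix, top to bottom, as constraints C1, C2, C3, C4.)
Optimal: p = 0, q = 13
Slack at optimum:
  C1: slack = 7
  C2: slack = 6
  C3: slack = 0 (binding)
  C4: slack = 0 (binding)
  p ≥ 0: p = 0 (binding)
  q ≥ 0: q = 13
Binding constraints: C3, C4, p ≥ 0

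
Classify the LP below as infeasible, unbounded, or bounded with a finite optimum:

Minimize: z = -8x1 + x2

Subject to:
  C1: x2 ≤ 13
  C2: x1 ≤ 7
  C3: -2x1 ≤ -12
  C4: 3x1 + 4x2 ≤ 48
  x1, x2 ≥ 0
The point (7, 0) satisfies every constraint, so the LP is feasible; the constraints give x1 ≤ 7 and x2 ≤ 13, which with x1, x2 ≥ 0 keep the feasible region inside a bounded box. A feasible, bounded LP attains a finite optimum at a vertex.

The LP has an optimal solution: (7, 0) with z = -56.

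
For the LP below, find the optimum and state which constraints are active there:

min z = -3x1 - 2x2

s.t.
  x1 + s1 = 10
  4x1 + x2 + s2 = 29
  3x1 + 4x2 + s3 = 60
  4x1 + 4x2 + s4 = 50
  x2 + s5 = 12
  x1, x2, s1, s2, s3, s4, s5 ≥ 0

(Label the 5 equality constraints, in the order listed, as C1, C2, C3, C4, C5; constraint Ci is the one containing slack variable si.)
Optimal: x1 = 5.5, x2 = 7
Slack at optimum:
  C1: slack = 4.5
  C2: slack = 0 (binding)
  C3: slack = 15.5
  C4: slack = 0 (binding)
  C5: slack = 5
  x1 ≥ 0: x1 = 5.5
  x2 ≥ 0: x2 = 7
Binding constraints: C2, C4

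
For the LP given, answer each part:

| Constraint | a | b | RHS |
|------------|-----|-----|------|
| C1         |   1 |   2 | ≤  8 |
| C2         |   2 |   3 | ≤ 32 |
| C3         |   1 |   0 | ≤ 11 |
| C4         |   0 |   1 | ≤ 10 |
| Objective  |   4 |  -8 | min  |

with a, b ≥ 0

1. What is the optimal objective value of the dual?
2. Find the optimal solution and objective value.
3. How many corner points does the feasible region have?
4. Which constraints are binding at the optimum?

1. -32 (by strong duality, equal to the primal optimum)
2. a = 0, b = 4, z = -32
3. 3
4. C1, a ≥ 0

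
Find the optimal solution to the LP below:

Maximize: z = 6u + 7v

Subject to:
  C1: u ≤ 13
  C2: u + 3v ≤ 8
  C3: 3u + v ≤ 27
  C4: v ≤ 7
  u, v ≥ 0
Each vertex is the intersection of two constraint boundaries that also satisfies all remaining constraints:
  u = 0 and v = 0 → (0, 0)
  u + 3v = 8 and v = 0 → (8, 0)
  u + 3v = 8 and u = 0 → (0, 2.667)

Evaluating z = 6u + 7v at each vertex:
  (0, 0): z = 0
  (8, 0): z = 48
  (0, 2.667): z = 18.67

The maximum is at (8, 0) with z = 48.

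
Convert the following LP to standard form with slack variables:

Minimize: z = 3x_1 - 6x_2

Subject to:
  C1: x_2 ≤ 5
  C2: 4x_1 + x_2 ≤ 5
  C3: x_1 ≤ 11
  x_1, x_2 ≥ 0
min z = 3x_1 - 6x_2

s.t.
  x_2 + s1 = 5
  4x_1 + x_2 + s2 = 5
  x_1 + s3 = 11
  x_1, x_2, s1, s2, s3 ≥ 0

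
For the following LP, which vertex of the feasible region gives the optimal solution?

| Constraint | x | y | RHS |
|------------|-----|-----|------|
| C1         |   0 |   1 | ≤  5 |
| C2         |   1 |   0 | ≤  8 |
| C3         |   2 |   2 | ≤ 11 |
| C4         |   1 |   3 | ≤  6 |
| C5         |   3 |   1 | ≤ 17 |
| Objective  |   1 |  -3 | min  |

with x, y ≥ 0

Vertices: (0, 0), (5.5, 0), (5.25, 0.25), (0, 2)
Evaluating z = x - 3y at each vertex:
  (0, 0): z = 0
  (5.5, 0): z = 5.5
  (5.25, 0.25): z = 4.5
  (0, 2): z = -6

The smallest value is z = -6, attained at (0, 2).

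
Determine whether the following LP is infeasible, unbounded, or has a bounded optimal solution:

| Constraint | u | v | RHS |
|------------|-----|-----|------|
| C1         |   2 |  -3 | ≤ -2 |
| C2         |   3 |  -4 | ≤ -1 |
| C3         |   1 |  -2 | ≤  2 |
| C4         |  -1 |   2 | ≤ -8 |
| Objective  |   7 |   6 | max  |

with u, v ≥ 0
C3 requires u - 2v ≤ 2, while C4 (-u + 2v ≤ -8) is equivalent to u - 2v ≥ 8. Together they would need 8 ≤ u - 2v ≤ 2, which is impossible since 8 > 2. No point satisfies all constraints.

Infeasible: no point satisfies all constraints simultaneously.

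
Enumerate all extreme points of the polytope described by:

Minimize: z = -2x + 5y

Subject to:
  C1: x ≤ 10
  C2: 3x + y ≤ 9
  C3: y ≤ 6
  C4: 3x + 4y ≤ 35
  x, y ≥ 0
Each vertex is the intersection of two constraint boundaries that also satisfies all remaining constraints:
  x = 0 and y = 0 → (0, 0)
  3x + y = 9 and y = 0 → (3, 0)
  3x + y = 9 and y = 6 → (1, 6)
  y = 6 and x = 0 → (0, 6)

Vertices: (0, 0), (3, 0), (1, 6), (0, 6)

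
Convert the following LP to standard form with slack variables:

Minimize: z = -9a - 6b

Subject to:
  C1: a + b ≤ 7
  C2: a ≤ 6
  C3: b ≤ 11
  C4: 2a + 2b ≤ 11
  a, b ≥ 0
min z = -9a - 6b

s.t.
  a + b + s1 = 7
  a + s2 = 6
  b + s3 = 11
  2a + 2b + s4 = 11
  a, b, s1, s2, s3, s4 ≥ 0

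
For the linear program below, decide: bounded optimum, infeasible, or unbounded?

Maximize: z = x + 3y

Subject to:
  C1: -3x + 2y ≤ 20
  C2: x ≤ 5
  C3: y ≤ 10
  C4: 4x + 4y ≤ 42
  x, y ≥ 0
The point (0.5, 10) satisfies every constraint, so the LP is feasible; the constraints give x ≤ 5 and y ≤ 10, which with x, y ≥ 0 keep the feasible region inside a bounded box. A feasible, bounded LP attains a finite optimum at a vertex.

Evaluating z = x + 3y at each vertex:
  (0, 0): z = 0
  (5, 0): z = 5
  (5, 5.5): z = 21.5
  (0.5, 10): z = 30.5
  (0, 10): z = 30

Feasible with finite optimum z* = 30.5 at (0.5, 10).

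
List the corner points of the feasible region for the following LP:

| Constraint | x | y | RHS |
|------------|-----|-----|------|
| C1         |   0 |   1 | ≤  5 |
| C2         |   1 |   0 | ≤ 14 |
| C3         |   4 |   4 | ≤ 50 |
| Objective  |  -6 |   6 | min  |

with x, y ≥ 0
Each vertex is the intersection of two constraint boundaries that also satisfies all remaining constraints:
  x = 0 and y = 0 → (0, 0)
  4x + 4y = 50 and y = 0 → (12.5, 0)
  y = 5 and 4x + 4y = 50 → (7.5, 5)
  y = 5 and x = 0 → (0, 5)

Vertices: (0, 0), (12.5, 0), (7.5, 5), (0, 5)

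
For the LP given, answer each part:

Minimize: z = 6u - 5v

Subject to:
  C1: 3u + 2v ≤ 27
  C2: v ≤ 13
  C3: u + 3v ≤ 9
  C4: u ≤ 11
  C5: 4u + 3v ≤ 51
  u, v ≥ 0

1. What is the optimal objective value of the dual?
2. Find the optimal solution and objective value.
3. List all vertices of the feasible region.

1. -15 (by strong duality, equal to the primal optimum)
2. u = 0, v = 3, z = -15
3. (0, 0), (9, 0), (0, 3)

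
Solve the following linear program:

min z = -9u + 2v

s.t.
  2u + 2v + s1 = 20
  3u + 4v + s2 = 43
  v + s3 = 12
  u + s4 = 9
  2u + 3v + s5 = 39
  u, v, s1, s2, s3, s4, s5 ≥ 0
Each vertex is the intersection of two constraint boundaries that also satisfies all remaining constraints:
  u = 0 and v = 0 → (0, 0)
  u = 9 and v = 0 → (9, 0)
  2u + 2v = 20 and u = 9 → (9, 1)
  2u + 2v = 20 and u = 0 → (0, 10)

Evaluating z = -9u + 2v at each vertex:
  (0, 0): z = 0
  (9, 0): z = -81
  (9, 1): z = -79
  (0, 10): z = 20

The minimum is at (9, 0) with z = -81.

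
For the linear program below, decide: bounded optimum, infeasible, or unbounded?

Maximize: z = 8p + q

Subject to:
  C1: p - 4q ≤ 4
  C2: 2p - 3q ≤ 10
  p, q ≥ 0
Feasible point: (0, 0) satisfies every constraint, so the LP is feasible.
Direction d = (0, 1): for each constraint row a, a·d ≤ 0 —
  (1)(0) + (-4)(1) = -4 ≤ 0
  (2)(0) + (-3)(1) = -3 ≤ 0
and d ≥ 0, so (0, 0) + t·d stays feasible for every t ≥ 0. Along this ray z = 8p + q changes by 1 per unit t, so z → +∞.

The LP is unbounded; z can be made arbitrarily large.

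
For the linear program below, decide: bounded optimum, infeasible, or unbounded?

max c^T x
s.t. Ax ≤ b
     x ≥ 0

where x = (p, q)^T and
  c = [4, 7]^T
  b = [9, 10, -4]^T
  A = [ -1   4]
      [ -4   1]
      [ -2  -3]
Feasible point: (0, 2) satisfies every constraint, so the LP is feasible.
Direction d = (1, 0): for each constraint row a, a·d ≤ 0 —
  (-1)(1) + (4)(0) = -1 ≤ 0
  (-4)(1) + (1)(0) = -4 ≤ 0
  (-2)(1) + (-3)(0) = -2 ≤ 0
and d ≥ 0, so (0, 2) + t·d stays feasible for every t ≥ 0. Along this ray z = 4p + 7q changes by 4 per unit t, so z → +∞.

Unbounded: there is a feasible ray along which z → +∞.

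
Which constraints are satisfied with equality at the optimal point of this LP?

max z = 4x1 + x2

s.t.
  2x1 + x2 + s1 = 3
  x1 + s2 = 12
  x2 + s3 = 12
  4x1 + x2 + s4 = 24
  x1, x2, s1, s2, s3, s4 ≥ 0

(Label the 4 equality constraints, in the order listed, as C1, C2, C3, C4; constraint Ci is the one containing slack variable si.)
Optimal: x1 = 1.5, x2 = 0
Binding: C1, x2 ≥ 0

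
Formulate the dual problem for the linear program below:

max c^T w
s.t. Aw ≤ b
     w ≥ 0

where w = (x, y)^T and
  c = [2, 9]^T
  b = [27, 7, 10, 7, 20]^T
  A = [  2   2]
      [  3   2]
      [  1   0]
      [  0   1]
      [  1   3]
Minimize: z = 27y1 + 7y2 + 10y3 + 7y4 + 20y5

Subject to:
  C1: -2y1 - 3y2 - y3 - y5 ≤ -2
  C2: -2y1 - 2y2 - y4 - 3y5 ≤ -9
  y1, y2, y3, y4, y5 ≥ 0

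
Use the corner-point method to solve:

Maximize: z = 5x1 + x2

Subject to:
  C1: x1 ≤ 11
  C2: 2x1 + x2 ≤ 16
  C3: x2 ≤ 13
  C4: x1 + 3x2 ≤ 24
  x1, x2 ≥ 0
Each vertex is the intersection of two constraint boundaries that also satisfies all remaining constraints:
  x1 = 0 and x2 = 0 → (0, 0)
  2x1 + x2 = 16 and x2 = 0 → (8, 0)
  2x1 + x2 = 16 and x1 + 3x2 = 24 → (4.8, 6.4)
  x1 + 3x2 = 24 and x1 = 0 → (0, 8)

Evaluating z = 5x1 + x2 at each vertex:
  (0, 0): z = 0
  (8, 0): z = 40
  (4.8, 6.4): z = 30.4
  (0, 8): z = 8

The maximum is at (8, 0) with z = 40.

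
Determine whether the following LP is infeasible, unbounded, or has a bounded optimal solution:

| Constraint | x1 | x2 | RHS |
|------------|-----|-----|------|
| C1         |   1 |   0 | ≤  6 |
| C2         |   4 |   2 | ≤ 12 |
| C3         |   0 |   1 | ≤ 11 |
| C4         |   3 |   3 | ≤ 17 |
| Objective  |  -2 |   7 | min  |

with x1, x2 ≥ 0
The point (3, 0) satisfies every constraint, so the LP is feasible; the constraints give x1 ≤ 6 and x2 ≤ 11, which with x1, x2 ≥ 0 keep the feasible region inside a bounded box. A feasible, bounded LP attains a finite optimum at a vertex.

Evaluating z = -2x1 + 7x2 at each vertex:
  (0, 0): z = 0
  (3, 0): z = -6
  (0.3333, 5.333): z = 36.67
  (0, 5.667): z = 39.67

Bounded optimum: z* = -6 at (3, 0).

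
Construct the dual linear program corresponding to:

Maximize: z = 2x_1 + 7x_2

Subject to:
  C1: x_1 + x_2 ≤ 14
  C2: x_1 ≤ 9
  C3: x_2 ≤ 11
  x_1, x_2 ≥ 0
Minimize: z = 14y1 + 9y2 + 11y3

Subject to:
  C1: -y1 - y2 ≤ -2
  C2: -y1 - y3 ≤ -7
  y1, y2, y3 ≥ 0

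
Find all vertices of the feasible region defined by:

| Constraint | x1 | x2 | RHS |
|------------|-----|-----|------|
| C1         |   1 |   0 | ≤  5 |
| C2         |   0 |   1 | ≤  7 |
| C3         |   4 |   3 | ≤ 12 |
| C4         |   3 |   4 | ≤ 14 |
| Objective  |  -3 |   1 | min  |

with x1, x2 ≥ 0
Each vertex is the intersection of two constraint boundaries that also satisfies all remaining constraints:
  x1 = 0 and x2 = 0 → (0, 0)
  4x1 + 3x2 = 12 and x2 = 0 → (3, 0)
  4x1 + 3x2 = 12 and 3x1 + 4x2 = 14 → (0.8571, 2.857)
  3x1 + 4x2 = 14 and x1 = 0 → (0, 3.5)

Vertices: (0, 0), (3, 0), (0.8571, 2.857), (0, 3.5)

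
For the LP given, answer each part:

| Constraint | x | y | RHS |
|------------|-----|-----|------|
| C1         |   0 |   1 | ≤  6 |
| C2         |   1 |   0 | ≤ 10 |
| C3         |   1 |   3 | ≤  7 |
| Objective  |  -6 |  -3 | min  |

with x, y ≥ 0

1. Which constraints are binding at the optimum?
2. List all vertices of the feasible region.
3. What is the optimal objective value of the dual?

1. C3, y ≥ 0
2. (0, 0), (7, 0), (0, 2.333)
3. -42 (by strong duality, equal to the primal optimum)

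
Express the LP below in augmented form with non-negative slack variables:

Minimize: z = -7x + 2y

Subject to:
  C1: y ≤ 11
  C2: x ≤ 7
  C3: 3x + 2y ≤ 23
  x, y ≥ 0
min z = -7x + 2y

s.t.
  y + s1 = 11
  x + s2 = 7
  3x + 2y + s3 = 23
  x, y, s1, s2, s3 ≥ 0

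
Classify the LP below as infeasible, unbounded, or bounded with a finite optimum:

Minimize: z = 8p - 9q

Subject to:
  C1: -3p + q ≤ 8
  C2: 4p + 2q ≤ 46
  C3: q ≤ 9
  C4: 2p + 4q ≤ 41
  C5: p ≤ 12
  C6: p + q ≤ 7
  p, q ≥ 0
The point (0, 7) satisfies every constraint, so the LP is feasible; the constraints give p ≤ 12 and q ≤ 9, which with p, q ≥ 0 keep the feasible region inside a bounded box. A feasible, bounded LP attains a finite optimum at a vertex.

Evaluating z = 8p - 9q at each vertex:
  (0, 0): z = 0
  (7, 0): z = 56
  (0, 7): z = -63

The LP has an optimal solution: (0, 7) with z = -63.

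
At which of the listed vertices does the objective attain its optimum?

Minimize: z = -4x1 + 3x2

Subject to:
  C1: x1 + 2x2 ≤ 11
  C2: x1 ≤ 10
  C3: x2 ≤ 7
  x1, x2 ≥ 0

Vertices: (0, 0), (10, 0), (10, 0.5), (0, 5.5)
Evaluating z = -4x1 + 3x2 at each vertex:
  (0, 0): z = 0
  (10, 0): z = -40
  (10, 0.5): z = -38.5
  (0, 5.5): z = 16.5

The smallest value is z = -40, attained at (10, 0).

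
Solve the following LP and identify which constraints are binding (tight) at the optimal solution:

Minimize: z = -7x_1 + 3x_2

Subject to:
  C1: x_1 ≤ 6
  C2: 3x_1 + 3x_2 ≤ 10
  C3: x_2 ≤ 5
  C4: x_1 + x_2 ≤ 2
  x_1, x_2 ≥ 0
Optimal: x_1 = 2, x_2 = 0
Slack at optimum:
  C1: slack = 4
  C2: slack = 4
  C3: slack = 5
  C4: slack = 0 (binding)
  x_1 ≥ 0: x_1 = 2
  x_2 ≥ 0: x_2 = 0 (binding)
Binding constraints: C4, x_2 ≥ 0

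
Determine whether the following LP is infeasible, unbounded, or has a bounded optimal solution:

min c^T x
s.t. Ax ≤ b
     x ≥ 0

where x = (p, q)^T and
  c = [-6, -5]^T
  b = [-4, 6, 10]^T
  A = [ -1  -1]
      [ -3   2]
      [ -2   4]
Feasible point: (1, 3) satisfies every constraint, so the LP is feasible.
Direction d = (1, 0): for each constraint row a, a·d ≤ 0 —
  (-1)(1) + (-1)(0) = -1 ≤ 0
  (-3)(1) + (2)(0) = -3 ≤ 0
  (-2)(1) + (4)(0) = -2 ≤ 0
and d ≥ 0, so (1, 3) + t·d stays feasible for every t ≥ 0. Along this ray z = -6p - 5q changes by -6 per unit t, so z → −∞.

Unbounded: there is a feasible ray along which z → −∞.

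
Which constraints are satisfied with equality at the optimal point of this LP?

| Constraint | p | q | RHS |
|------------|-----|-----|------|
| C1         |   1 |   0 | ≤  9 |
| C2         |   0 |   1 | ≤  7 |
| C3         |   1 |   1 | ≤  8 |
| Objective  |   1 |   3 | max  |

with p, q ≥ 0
Optimal: p = 1, q = 7
Binding: C2, C3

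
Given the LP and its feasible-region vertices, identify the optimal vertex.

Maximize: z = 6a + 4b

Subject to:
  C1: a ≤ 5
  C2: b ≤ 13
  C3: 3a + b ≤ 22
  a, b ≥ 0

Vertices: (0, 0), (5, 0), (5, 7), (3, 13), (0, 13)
Evaluating z = 6a + 4b at each vertex:
  (0, 0): z = 0
  (5, 0): z = 30
  (5, 7): z = 58
  (3, 13): z = 70
  (0, 13): z = 52

The largest value is z = 70, attained at (3, 13).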